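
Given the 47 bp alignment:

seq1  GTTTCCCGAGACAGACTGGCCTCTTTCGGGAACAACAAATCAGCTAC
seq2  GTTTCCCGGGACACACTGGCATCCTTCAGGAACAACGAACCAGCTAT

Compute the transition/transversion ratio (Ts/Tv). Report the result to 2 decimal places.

Transitions are A↔G and C↔T; transversions are all other mismatches.
Transitions: 6. Transversions: 2.
R = 6/2 = 3.00.

3.00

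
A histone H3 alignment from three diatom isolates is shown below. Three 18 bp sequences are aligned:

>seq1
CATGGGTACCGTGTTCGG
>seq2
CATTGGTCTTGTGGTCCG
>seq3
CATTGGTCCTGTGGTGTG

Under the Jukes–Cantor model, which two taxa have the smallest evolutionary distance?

seq1–seq2: 6/18 differ, p = 0.333, d = 0.441.
seq1–seq3: 6/18 differ, p = 0.333, d = 0.441.
seq2–seq3: 3/18 differ, p = 0.167, d = 0.188.
The smallest distance is between seq2 and seq3.

seq2 and seq3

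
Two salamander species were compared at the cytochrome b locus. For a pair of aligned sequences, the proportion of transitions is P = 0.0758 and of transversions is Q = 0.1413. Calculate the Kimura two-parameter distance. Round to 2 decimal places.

0.26

Under the Kimura two-parameter model, d = −½ ln(1 − 2P − Q) − ¼ ln(1 − 2Q).
1 − 2P − Q = 0.7071, giving −½ ln(0.7071) = 0.173292.
1 − 2Q = 0.7174, giving −¼ ln(0.7174) = 0.083030.
d = 0.173292 + 0.083030 = 0.256322.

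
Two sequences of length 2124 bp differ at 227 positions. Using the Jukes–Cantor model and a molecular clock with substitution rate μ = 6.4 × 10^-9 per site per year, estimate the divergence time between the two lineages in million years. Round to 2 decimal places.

p = 227/2124 ≈ 0.106874.
d = −(3/4) ln(1 − 4p/3) = −0.75 ln(1 − 0.142499) = −0.75 ln(0.857501)
  = −0.75 × (-0.153733) = 0.115300 substitutions/site.
Under a molecular clock d = 2μt, so t = d/(2μ) = 0.115300 / (2 × 6.4 × 10^-9) = 9.01 million years.

9.01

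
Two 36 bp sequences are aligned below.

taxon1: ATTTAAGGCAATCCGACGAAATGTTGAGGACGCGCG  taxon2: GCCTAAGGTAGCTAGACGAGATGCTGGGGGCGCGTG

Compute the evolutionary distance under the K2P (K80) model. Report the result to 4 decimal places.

0.6071

Of 36 sites, 12 differences are transitions and 1 are transversions, so P = 12/36 ≈ 0.333333 and Q = 1/36 ≈ 0.027778.
Under the Kimura two-parameter model, d = −½ ln(1 − 2P − Q) − ¼ ln(1 − 2Q).
1 − 2P − Q = 0.305556, giving −½ ln(0.305556) = 0.592811.
1 − 2Q = 0.944444, giving −¼ ln(0.944444) = 0.014290.
d = 0.592811 + 0.014290 = 0.607101.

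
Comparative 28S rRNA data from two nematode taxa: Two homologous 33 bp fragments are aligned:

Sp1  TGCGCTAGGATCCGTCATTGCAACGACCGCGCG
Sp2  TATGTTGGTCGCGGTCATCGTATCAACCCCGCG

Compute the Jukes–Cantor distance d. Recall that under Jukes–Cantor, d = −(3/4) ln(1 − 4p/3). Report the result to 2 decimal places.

0.56

The sequences differ at 13 of 33 sites, so p = 13/33 ≈ 0.393939.
d = −(3/4) ln(1 − 4p/3) = −0.75 ln(1 − 0.525252) = −0.75 ln(0.474748)
  = −0.75 × (-0.744971) = 0.558728 substitutions/site.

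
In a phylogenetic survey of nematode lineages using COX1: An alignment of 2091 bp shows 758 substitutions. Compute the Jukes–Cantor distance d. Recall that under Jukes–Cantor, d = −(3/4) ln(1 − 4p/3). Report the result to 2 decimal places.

p = 758/2091 ≈ 0.362506.
d = −(3/4) ln(1 − 4p/3) = −0.75 ln(1 − 0.483341) = −0.75 ln(0.516659)
  = −0.75 × (-0.660372) = 0.495279 substitutions/site.

0.50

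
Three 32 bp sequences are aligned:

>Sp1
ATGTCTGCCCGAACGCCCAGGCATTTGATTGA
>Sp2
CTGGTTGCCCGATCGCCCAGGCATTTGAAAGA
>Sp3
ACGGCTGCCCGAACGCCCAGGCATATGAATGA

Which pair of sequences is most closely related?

Sp1 and Sp3

Sp1–Sp2: 6/32 differ, p = 0.188, d = 0.216.
Sp1–Sp3: 4/32 differ, p = 0.125, d = 0.137.
Sp2–Sp3: 6/32 differ, p = 0.188, d = 0.216.
The smallest distance is between Sp1 and Sp3.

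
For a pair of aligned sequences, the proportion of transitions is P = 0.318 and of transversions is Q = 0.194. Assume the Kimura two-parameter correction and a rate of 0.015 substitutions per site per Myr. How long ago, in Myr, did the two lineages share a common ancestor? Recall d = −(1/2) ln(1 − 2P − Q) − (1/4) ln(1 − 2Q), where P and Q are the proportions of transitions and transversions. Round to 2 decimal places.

33.62

Under the Kimura two-parameter model, d = −½ ln(1 − 2P − Q) − ¼ ln(1 − 2Q).
1 − 2P − Q = 0.17, giving −½ ln(0.17) = 0.885978.
1 − 2Q = 0.612, giving −¼ ln(0.612) = 0.122756.
d = 0.885978 + 0.122756 = 1.008734.
Under a molecular clock d = 2μt, so t = d/(2μ) = 1.008734 / (2 × 0.015) = 33.62 Myr.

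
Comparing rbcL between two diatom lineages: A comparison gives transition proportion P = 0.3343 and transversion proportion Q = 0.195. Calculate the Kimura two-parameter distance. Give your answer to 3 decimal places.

Under the Kimura two-parameter model, d = −½ ln(1 − 2P − Q) − ¼ ln(1 − 2Q).
1 − 2P − Q = 0.1364, giving −½ ln(0.1364) = 0.996082.
1 − 2Q = 0.61, giving −¼ ln(0.61) = 0.123574.
d = 0.996082 + 0.123574 = 1.119656.

1.120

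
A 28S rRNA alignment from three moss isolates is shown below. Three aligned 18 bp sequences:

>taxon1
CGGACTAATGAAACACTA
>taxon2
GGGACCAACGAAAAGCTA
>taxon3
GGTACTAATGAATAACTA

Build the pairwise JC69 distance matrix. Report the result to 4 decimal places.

taxon1–taxon2: 5/18 sites differ → p ≈ 0.277778, d = −0.75 ln(1 − 0.370371) = 0.346968 ≈ 0.3470.
taxon1–taxon3: 4/18 sites differ → p ≈ 0.222222, d = −0.75 ln(1 − 0.296296) = 0.263548 ≈ 0.2635.
taxon2–taxon3: 5/18 sites differ → p ≈ 0.277778, d = −0.75 ln(1 − 0.370371) = 0.346968 ≈ 0.3470.

d(taxon1,taxon2) = 0.3470, d(taxon1,taxon3) = 0.2635, d(taxon2,taxon3) = 0.3470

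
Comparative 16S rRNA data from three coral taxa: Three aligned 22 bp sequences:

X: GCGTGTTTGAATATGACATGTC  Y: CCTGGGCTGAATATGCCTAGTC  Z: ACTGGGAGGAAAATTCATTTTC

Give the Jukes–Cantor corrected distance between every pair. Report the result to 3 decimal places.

X–Y: 8/22 sites differ → p ≈ 0.363636, d = −0.75 ln(1 − 0.484848) = 0.497470 ≈ 0.497.
X–Z: 12/22 sites differ → p ≈ 0.545455, d = −0.75 ln(1 − 0.727273) = 0.974463 ≈ 0.974.
Y–Z: 8/22 sites differ → p ≈ 0.363636, d = −0.75 ln(1 − 0.484848) = 0.497470 ≈ 0.497.

d(X,Y) = 0.497, d(X,Z) = 0.974, d(Y,Z) = 0.497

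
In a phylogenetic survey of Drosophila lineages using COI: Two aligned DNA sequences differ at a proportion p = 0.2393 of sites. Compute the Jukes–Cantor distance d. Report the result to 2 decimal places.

0.29

d = −(3/4) ln(1 − 4p/3) = −0.75 ln(1 − 0.319067) = −0.75 ln(0.680933)
  = −0.75 × (-0.384291) = 0.288218 substitutions/site.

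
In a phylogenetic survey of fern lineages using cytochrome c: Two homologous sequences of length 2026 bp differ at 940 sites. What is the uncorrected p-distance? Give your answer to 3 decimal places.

0.464

p = 940/2026 = 0.463968… ≈ 0.464 (to 3 d.p.).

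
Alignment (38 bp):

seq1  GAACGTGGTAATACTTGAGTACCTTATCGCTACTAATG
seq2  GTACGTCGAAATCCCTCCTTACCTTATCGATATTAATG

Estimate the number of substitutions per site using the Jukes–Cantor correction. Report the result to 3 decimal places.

0.324

The sequences differ at 10 of 38 sites (2, 7, 9, 13, 15, 17, 18, 19, 30, 33), so p = 10/38 ≈ 0.263158.
d = −(3/4) ln(1 − 4p/3) = −0.75 ln(1 − 0.350877) = −0.75 ln(0.649123)
  = −0.75 × (-0.432133) = 0.324100 substitutions/site.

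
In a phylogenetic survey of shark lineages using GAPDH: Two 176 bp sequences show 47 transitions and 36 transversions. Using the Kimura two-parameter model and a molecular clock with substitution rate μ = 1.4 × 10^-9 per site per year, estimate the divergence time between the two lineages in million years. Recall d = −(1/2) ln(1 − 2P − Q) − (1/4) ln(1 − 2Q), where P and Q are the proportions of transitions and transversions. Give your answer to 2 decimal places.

P = 47/176 ≈ 0.267045 and Q = 36/176 ≈ 0.204545.
Under the Kimura two-parameter model, d = −½ ln(1 − 2P − Q) − ¼ ln(1 − 2Q).
1 − 2P − Q = 0.261365, giving −½ ln(0.261365) = 0.670919.
1 − 2Q = 0.59091, giving −¼ ln(0.59091) = 0.131523.
d = 0.670919 + 0.131523 = 0.802442.
Under a molecular clock d = 2μt, so t = d/(2μ) = 0.802442 / (2 × 1.4 × 10^-9) = 286.59 million years.

286.59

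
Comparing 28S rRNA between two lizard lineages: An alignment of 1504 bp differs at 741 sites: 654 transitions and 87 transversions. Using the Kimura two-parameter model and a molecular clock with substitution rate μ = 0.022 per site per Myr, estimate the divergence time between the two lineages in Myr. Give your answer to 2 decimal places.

30.52

P = 654/1504 ≈ 0.43484 and Q = 87/1504 ≈ 0.057846.
Under the Kimura two-parameter model, d = −½ ln(1 − 2P − Q) − ¼ ln(1 − 2Q).
1 − 2P − Q = 0.072474, giving −½ ln(0.072474) = 1.312264.
1 − 2Q = 0.884308, giving −¼ ln(0.884308) = 0.030737.
d = 1.312264 + 0.030737 = 1.343001.
Under a molecular clock d = 2μt, so t = d/(2μ) = 1.343001 / (2 × 0.022) = 30.52 Myr.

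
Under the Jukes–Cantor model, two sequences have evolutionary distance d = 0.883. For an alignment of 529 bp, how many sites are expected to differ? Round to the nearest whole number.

Invert JC69: p = (3/4)(1 − e^(−4d/3)) = 0.75 × (1 − e^(-1.177333)) = 0.75 × (1 − 0.308099) = 0.518926.
Expected differing sites = pL ≈ 0.518926 × 529 = 274.511854 ≈ 275.

275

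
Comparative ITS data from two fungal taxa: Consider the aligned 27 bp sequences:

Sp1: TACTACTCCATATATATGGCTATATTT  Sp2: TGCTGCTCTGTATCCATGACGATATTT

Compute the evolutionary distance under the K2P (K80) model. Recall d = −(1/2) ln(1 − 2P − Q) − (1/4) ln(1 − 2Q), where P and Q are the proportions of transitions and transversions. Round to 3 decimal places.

Of 27 sites, 6 differences are transitions and 2 are transversions, so P = 6/27 ≈ 0.222222 and Q = 2/27 ≈ 0.074074.
Under the Kimura two-parameter model, d = −½ ln(1 − 2P − Q) − ¼ ln(1 − 2Q).
1 − 2P − Q = 0.481482, giving −½ ln(0.481482) = 0.365443.
1 − 2Q = 0.851852, giving −¼ ln(0.851852) = 0.040086.
d = 0.365443 + 0.040086 = 0.405529.

0.406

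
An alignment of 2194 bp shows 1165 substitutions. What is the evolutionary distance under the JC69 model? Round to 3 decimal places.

p = 1165/2194 ≈ 0.530994.
d = −(3/4) ln(1 − 4p/3) = −0.75 ln(1 − 0.707992) = −0.75 ln(0.292008)
  = −0.75 × (-1.230974) = 0.923231 substitutions/site.

0.923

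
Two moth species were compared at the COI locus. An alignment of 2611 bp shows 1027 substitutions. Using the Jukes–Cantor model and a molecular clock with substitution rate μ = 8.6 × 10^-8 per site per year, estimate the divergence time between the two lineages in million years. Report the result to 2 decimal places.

3.24

p = 1027/2611 ≈ 0.393336.
d = −(3/4) ln(1 − 4p/3) = −0.75 ln(1 − 0.524448) = −0.75 ln(0.475552)
  = −0.75 × (-0.743279) = 0.557459 substitutions/site.
Under a molecular clock d = 2μt, so t = d/(2μ) = 0.557459 / (2 × 8.6 × 10^-8) = 3.24 million years.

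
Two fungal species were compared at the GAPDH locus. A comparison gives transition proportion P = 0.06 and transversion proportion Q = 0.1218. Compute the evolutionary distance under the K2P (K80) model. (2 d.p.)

Under the Kimura two-parameter model, d = −½ ln(1 − 2P − Q) − ¼ ln(1 − 2Q).
1 − 2P − Q = 0.7582, giving −½ ln(0.7582) = 0.138404.
1 − 2Q = 0.7564, giving −¼ ln(0.7564) = 0.069796.
d = 0.138404 + 0.069796 = 0.208200.

0.21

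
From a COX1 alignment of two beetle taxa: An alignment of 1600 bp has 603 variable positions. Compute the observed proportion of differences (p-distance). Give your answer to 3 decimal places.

0.377

p = 603/1600 = 0.376875 ≈ 0.377 (to 3 d.p.).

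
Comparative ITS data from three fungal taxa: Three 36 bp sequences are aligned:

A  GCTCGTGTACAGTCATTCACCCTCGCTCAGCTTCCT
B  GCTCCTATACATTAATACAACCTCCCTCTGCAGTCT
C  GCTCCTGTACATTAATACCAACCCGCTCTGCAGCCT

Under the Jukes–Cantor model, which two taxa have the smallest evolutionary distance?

B and C

A–B: 11/36 differ, p = 0.306, d = 0.392.
A–C: 11/36 differ, p = 0.306, d = 0.392.
B–C: 6/36 differ, p = 0.167, d = 0.188.
The smallest distance is between B and C.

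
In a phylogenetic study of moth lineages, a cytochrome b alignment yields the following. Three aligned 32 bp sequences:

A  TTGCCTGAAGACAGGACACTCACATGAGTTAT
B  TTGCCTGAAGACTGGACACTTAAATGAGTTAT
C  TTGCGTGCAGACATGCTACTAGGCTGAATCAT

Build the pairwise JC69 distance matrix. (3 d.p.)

d(A,B) = 0.100, d(A,C) = 0.460, d(B,C) = 0.520

A–B: 3/32 sites differ → p = 0.09375, d = −0.75 ln(1 − 0.125) = 0.100149 ≈ 0.100.
A–C: 11/32 sites differ → p = 0.34375, d = −0.75 ln(1 − 0.458333) = 0.459828 ≈ 0.460.
B–C: 12/32 sites differ → p = 0.375, d = −0.75 ln(1 − 0.5) = 0.519860 ≈ 0.520.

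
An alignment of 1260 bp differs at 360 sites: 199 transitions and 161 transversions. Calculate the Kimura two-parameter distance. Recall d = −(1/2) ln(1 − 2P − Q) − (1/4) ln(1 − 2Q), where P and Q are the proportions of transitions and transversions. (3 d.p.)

P = 199/1260 ≈ 0.157937 and Q = 161/1260 ≈ 0.127778.
Under the Kimura two-parameter model, d = −½ ln(1 − 2P − Q) − ¼ ln(1 − 2Q).
1 − 2P − Q = 0.556348, giving −½ ln(0.556348) = 0.293181.
1 − 2Q = 0.744444, giving −¼ ln(0.744444) = 0.073779.
d = 0.293181 + 0.073779 = 0.366960.

0.367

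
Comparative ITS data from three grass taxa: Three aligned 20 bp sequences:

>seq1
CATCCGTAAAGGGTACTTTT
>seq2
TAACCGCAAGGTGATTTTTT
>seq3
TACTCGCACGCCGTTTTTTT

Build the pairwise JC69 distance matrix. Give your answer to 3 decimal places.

seq1–seq2: 8/20 sites differ → p = 0.4, d = −0.75 ln(1 − 0.533333) = 0.571605 ≈ 0.572.
seq1–seq3: 10/20 sites differ → p = 0.5, d = −0.75 ln(1 − 0.666667) = 0.823960 ≈ 0.824.
seq2–seq3: 6/20 sites differ → p = 0.3, d = −0.75 ln(1 − 0.4) = 0.383119 ≈ 0.383.

d(seq1,seq2) = 0.572, d(seq1,seq3) = 0.824, d(seq2,seq3) = 0.383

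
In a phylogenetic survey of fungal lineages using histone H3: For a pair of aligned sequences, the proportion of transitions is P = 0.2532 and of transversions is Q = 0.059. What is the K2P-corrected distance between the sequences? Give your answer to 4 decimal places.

0.4481

Under the Kimura two-parameter model, d = −½ ln(1 − 2P − Q) − ¼ ln(1 − 2Q).
1 − 2P − Q = 0.4346, giving −½ ln(0.4346) = 0.416665.
1 − 2Q = 0.882, giving −¼ ln(0.882) = 0.031391.
d = 0.416665 + 0.031391 = 0.448056.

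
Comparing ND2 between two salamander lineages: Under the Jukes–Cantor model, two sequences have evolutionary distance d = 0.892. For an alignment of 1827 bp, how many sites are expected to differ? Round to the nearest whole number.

Invert JC69: p = (3/4)(1 − e^(−4d/3)) = 0.75 × (1 − e^(-1.189333)) = 0.75 × (1 − 0.304424) = 0.521682.
Expected differing sites = pL ≈ 0.521682 × 1827 = 953.113014 ≈ 953.

953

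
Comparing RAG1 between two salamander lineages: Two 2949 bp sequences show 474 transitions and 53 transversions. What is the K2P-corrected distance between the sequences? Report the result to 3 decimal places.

P = 474/2949 ≈ 0.160732 and Q = 53/2949 ≈ 0.017972.
Under the Kimura two-parameter model, d = −½ ln(1 − 2P − Q) − ¼ ln(1 − 2Q).
1 − 2P − Q = 0.660564, giving −½ ln(0.660564) = 0.207331.
1 − 2Q = 0.964056, giving −¼ ln(0.964056) = 0.009151.
d = 0.207331 + 0.009151 = 0.216482.

0.216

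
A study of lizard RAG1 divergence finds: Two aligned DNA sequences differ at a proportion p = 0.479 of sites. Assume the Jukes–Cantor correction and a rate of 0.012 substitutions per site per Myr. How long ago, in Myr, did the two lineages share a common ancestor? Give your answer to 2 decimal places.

d = −(3/4) ln(1 − 4p/3) = −0.75 ln(1 − 0.638667) = −0.75 ln(0.361333)
  = −0.75 × (-1.017955) = 0.763466 substitutions/site.
Under a molecular clock d = 2μt, so t = d/(2μ) = 0.763466 / (2 × 0.012) = 31.81 Myr.

31.81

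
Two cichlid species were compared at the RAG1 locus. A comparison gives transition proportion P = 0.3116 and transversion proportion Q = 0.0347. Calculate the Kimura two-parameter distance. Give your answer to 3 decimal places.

Under the Kimura two-parameter model, d = −½ ln(1 − 2P − Q) − ¼ ln(1 − 2Q).
1 − 2P − Q = 0.3421, giving −½ ln(0.3421) = 0.536326.
1 − 2Q = 0.9306, giving −¼ ln(0.9306) = 0.017981.
d = 0.536326 + 0.017981 = 0.554307.

0.554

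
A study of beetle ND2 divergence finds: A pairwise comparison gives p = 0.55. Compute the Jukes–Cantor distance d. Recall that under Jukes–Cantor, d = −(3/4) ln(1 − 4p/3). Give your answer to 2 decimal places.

d = −(3/4) ln(1 − 4p/3) = −0.75 ln(1 − 0.733333) = −0.75 ln(0.266667)
  = −0.75 × (-1.321755) = 0.991316 substitutions/site.

0.99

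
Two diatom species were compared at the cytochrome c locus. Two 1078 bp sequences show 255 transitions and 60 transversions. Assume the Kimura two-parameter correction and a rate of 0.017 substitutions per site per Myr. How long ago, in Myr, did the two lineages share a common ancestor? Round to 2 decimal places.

11.93

P = 255/1078 ≈ 0.236549 and Q = 60/1078 ≈ 0.055659.
Under the Kimura two-parameter model, d = −½ ln(1 − 2P − Q) − ¼ ln(1 − 2Q).
1 − 2P − Q = 0.471243, giving −½ ln(0.471243) = 0.376191.
1 − 2Q = 0.888682, giving −¼ ln(0.888682) = 0.029504.
d = 0.376191 + 0.029504 = 0.405695.
Under a molecular clock d = 2μt, so t = d/(2μ) = 0.405695 / (2 × 0.017) = 11.93 Myr.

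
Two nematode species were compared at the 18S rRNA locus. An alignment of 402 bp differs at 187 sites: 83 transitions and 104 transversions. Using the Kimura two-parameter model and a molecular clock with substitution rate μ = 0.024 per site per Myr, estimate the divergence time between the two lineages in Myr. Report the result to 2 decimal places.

P = 83/402 ≈ 0.206468 and Q = 104/402 ≈ 0.258706.
Under the Kimura two-parameter model, d = −½ ln(1 − 2P − Q) − ¼ ln(1 − 2Q).
1 − 2P − Q = 0.328358, giving −½ ln(0.328358) = 0.556825.
1 − 2Q = 0.482588, giving −¼ ln(0.482588) = 0.182148.
d = 0.556825 + 0.182148 = 0.738973.
Under a molecular clock d = 2μt, so t = d/(2μ) = 0.738973 / (2 × 0.024) = 15.40 Myr.

15.40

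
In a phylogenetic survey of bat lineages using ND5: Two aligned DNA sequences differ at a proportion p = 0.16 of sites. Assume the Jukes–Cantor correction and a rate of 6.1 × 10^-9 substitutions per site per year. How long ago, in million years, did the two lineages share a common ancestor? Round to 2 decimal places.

d = −(3/4) ln(1 − 4p/3) = −0.75 ln(1 − 0.213333) = −0.75 ln(0.786667)
  = −0.75 × (-0.239950) = 0.179963 substitutions/site.
Under a molecular clock d = 2μt, so t = d/(2μ) = 0.179963 / (2 × 6.1 × 10^-9) = 14.75 million years.

14.75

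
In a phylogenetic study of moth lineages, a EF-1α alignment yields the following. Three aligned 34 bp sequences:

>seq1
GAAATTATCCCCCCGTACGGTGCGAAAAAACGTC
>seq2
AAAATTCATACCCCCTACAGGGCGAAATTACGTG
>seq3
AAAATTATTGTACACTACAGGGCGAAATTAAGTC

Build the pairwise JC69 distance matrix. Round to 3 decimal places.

d(seq1,seq2) = 0.423, d(seq1,seq3) = 0.477, d(seq2,seq3) = 0.282

seq1–seq2: 11/34 sites differ → p ≈ 0.323529, d = −0.75 ln(1 − 0.431372) = 0.423397 ≈ 0.423.
seq1–seq3: 12/34 sites differ → p ≈ 0.352941, d = −0.75 ln(1 − 0.470588) = 0.476991 ≈ 0.477.
seq2–seq3: 8/34 sites differ → p ≈ 0.235294, d = −0.75 ln(1 − 0.313725) = 0.282358 ≈ 0.282.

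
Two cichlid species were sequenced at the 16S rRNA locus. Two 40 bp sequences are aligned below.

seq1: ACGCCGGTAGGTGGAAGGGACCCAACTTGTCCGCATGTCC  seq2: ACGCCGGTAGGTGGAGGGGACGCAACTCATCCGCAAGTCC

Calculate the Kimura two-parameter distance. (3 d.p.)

Of 40 sites, 3 differences are transitions and 2 are transversions, so P = 3/40 = 0.075 and Q = 2/40 = 0.05.
Under the Kimura two-parameter model, d = −½ ln(1 − 2P − Q) − ¼ ln(1 − 2Q).
1 − 2P − Q = 0.8, giving −½ ln(0.8) = 0.111572.
1 − 2Q = 0.9, giving −¼ ln(0.9) = 0.026340.
d = 0.111572 + 0.026340 = 0.137912.

0.138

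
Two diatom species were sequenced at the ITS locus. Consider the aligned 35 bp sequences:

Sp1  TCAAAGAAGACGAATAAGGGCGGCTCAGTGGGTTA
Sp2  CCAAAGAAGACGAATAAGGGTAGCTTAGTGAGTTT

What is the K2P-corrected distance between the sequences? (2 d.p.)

Of 35 sites, 5 differences are transitions and 1 are transversions, so P = 5/35 ≈ 0.142857 and Q = 1/35 ≈ 0.028571.
Under the Kimura two-parameter model, d = −½ ln(1 − 2P − Q) − ¼ ln(1 − 2Q).
1 − 2P − Q = 0.685715, giving −½ ln(0.685715) = 0.188647.
1 − 2Q = 0.942858, giving −¼ ln(0.942858) = 0.014710.
d = 0.188647 + 0.014710 = 0.203357.

0.20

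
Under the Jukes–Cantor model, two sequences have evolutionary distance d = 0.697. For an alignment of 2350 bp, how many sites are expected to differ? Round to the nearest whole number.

1067

Invert JC69: p = (3/4)(1 − e^(−4d/3)) = 0.75 × (1 − e^(-0.929333)) = 0.75 × (1 − 0.394817) = 0.453887.
Expected differing sites = pL ≈ 0.453887 × 2350 = 1066.63445 ≈ 1067.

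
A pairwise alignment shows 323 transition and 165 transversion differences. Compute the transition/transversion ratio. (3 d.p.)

R = 323/165 = 1.957575… ≈ 1.958 (to 3 d.p.).

1.958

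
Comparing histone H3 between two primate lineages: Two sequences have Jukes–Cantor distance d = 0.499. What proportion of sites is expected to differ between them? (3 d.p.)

0.364

p = (3/4)(1 − e^(−4d/3)) = 0.75 × (1 − e^(-0.665333)) = 0.75 × (1 − 0.514102) = 0.364424.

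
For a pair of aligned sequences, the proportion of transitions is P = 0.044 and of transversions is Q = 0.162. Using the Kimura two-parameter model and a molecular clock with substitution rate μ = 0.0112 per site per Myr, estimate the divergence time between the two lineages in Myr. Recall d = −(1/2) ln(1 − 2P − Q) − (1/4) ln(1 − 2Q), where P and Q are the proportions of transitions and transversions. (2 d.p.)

10.79

Under the Kimura two-parameter model, d = −½ ln(1 − 2P − Q) − ¼ ln(1 − 2Q).
1 − 2P − Q = 0.75, giving −½ ln(0.75) = 0.143841.
1 − 2Q = 0.676, giving −¼ ln(0.676) = 0.097891.
d = 0.143841 + 0.097891 = 0.241732.
Under a molecular clock d = 2μt, so t = d/(2μ) = 0.241732 / (2 × 0.0112) = 10.79 Myr.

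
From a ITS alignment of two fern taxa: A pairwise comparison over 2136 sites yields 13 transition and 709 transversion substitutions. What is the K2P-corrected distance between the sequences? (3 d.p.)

0.483

P = 13/2136 ≈ 0.006086 and Q = 709/2136 ≈ 0.331929.
Under the Kimura two-parameter model, d = −½ ln(1 − 2P − Q) − ¼ ln(1 − 2Q).
1 − 2P − Q = 0.655899, giving −½ ln(0.655899) = 0.210874.
1 − 2Q = 0.336142, giving −¼ ln(0.336142) = 0.272555.
d = 0.210874 + 0.272555 = 0.483429.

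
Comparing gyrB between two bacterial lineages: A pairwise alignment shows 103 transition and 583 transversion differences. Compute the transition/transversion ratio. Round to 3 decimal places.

R = 103/583 = 0.176672… ≈ 0.177 (to 3 d.p.).

0.177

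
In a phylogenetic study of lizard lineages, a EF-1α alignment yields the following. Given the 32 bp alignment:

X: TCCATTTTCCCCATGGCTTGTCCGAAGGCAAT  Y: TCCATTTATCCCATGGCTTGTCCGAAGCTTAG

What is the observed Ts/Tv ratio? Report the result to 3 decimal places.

0.500

Transitions are A↔G and C↔T; transversions are all other mismatches.
Transitions: 2. Transversions: 4.
R = 2/4 = 0.500.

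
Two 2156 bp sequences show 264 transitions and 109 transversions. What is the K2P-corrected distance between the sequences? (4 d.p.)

0.2018

P = 264/2156 ≈ 0.122449 and Q = 109/2156 ≈ 0.050557.
Under the Kimura two-parameter model, d = −½ ln(1 − 2P − Q) − ¼ ln(1 − 2Q).
1 − 2P − Q = 0.704545, giving −½ ln(0.704545) = 0.175102.
1 − 2Q = 0.898886, giving −¼ ln(0.898886) = 0.026650.
d = 0.175102 + 0.026650 = 0.201752.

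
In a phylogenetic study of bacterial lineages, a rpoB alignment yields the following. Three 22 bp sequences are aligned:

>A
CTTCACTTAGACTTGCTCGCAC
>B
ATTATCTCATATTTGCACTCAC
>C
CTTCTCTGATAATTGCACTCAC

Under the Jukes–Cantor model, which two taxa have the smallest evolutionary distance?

A–B: 8/22 differ, p = 0.364, d = 0.497.
A–C: 6/22 differ, p = 0.273, d = 0.339.
B–C: 4/22 differ, p = 0.182, d = 0.208.
The smallest distance is between B and C.

B and C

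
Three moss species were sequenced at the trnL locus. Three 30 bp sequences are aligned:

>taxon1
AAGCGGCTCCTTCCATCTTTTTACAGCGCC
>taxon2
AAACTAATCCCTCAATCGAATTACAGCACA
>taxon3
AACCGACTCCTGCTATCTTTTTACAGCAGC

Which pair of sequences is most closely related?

taxon1–taxon2: 11/30 differ, p = 0.367, d = 0.503.
taxon1–taxon3: 6/30 differ, p = 0.200, d = 0.233.
taxon2–taxon3: 11/30 differ, p = 0.367, d = 0.503.
The smallest distance is between taxon1 and taxon3.

taxon1 and taxon3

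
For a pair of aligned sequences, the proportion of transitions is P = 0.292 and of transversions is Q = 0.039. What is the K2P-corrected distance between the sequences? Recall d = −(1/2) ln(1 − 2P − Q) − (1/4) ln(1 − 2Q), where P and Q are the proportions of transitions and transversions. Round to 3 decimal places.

0.508

Under the Kimura two-parameter model, d = −½ ln(1 − 2P − Q) − ¼ ln(1 − 2Q).
1 − 2P − Q = 0.377, giving −½ ln(0.377) = 0.487755.
1 − 2Q = 0.922, giving −¼ ln(0.922) = 0.020303.
d = 0.487755 + 0.020303 = 0.508058.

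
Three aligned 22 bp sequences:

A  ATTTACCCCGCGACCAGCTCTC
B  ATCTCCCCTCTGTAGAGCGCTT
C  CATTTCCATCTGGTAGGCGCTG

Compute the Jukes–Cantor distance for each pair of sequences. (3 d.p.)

d(A,B) = 0.699, d(A,C) = 1.163, d(B,C) = 0.699

A–B: 10/22 sites differ → p ≈ 0.454545, d = −0.75 ln(1 − 0.60606) = 0.698667 ≈ 0.699.
A–C: 13/22 sites differ → p ≈ 0.590909, d = −0.75 ln(1 − 0.787879) = 1.162949 ≈ 1.163.
B–C: 10/22 sites differ → p ≈ 0.454545, d = −0.75 ln(1 − 0.60606) = 0.698667 ≈ 0.699.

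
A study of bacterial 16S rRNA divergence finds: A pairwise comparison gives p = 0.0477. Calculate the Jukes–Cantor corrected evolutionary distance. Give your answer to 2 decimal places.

d = −(3/4) ln(1 − 4p/3) = −0.75 ln(1 − 0.0636) = −0.75 ln(0.9364)
  = −0.75 × (-0.065713) = 0.049285 substitutions/site.

0.05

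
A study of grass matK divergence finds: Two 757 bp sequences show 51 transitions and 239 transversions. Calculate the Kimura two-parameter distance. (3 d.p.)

0.549

P = 51/757 ≈ 0.067371 and Q = 239/757 ≈ 0.31572.
Under the Kimura two-parameter model, d = −½ ln(1 − 2P − Q) − ¼ ln(1 − 2Q).
1 − 2P − Q = 0.549538, giving −½ ln(0.549538) = 0.299339.
1 − 2Q = 0.36856, giving −¼ ln(0.36856) = 0.249538.
d = 0.299339 + 0.249538 = 0.548877.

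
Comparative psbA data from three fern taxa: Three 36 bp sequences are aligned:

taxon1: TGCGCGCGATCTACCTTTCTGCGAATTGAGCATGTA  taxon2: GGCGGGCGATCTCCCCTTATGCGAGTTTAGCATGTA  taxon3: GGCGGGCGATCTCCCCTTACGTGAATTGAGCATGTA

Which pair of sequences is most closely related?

taxon1–taxon2: 7/36 differ, p = 0.194, d = 0.225.
taxon1–taxon3: 7/36 differ, p = 0.194, d = 0.225.
taxon2–taxon3: 4/36 differ, p = 0.111, d = 0.120.
The smallest distance is between taxon2 and taxon3.

taxon2 and taxon3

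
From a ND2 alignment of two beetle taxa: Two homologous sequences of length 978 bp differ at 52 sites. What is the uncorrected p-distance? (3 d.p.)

0.053

p = 52/978 = 0.053169… ≈ 0.053 (to 3 d.p.).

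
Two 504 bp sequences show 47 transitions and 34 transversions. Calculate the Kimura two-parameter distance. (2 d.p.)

0.18

P = 47/504 ≈ 0.093254 and Q = 34/504 ≈ 0.06746.
Under the Kimura two-parameter model, d = −½ ln(1 − 2P − Q) − ¼ ln(1 − 2Q).
1 − 2P − Q = 0.746032, giving −½ ln(0.746032) = 0.146493.
1 − 2Q = 0.86508, giving −¼ ln(0.86508) = 0.036233.
d = 0.146493 + 0.036233 = 0.182726.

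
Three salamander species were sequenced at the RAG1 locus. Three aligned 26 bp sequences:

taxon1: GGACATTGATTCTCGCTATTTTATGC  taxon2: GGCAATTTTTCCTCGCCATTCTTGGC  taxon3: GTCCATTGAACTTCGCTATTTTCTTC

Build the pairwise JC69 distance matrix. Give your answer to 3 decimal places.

d(taxon1,taxon2) = 0.464, d(taxon1,taxon3) = 0.334, d(taxon2,taxon3) = 0.623

taxon1–taxon2: 9/26 sites differ → p ≈ 0.346154, d = −0.75 ln(1 − 0.461539) = 0.464280 ≈ 0.464.
taxon1–taxon3: 7/26 sites differ → p ≈ 0.269231, d = −0.75 ln(1 − 0.358975) = 0.333515 ≈ 0.334.
taxon2–taxon3: 11/26 sites differ → p ≈ 0.423077, d = −0.75 ln(1 − 0.564103) = 0.622762 ≈ 0.623.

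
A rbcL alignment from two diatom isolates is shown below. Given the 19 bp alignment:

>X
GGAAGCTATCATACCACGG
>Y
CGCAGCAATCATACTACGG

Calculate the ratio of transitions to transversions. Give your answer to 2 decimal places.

Transitions are A↔G and C↔T; transversions are all other mismatches.
Transitions: 1. Transversions: 3.
R = 1/3 = 0.333333… ≈ 0.33 (to 2 d.p.).

0.33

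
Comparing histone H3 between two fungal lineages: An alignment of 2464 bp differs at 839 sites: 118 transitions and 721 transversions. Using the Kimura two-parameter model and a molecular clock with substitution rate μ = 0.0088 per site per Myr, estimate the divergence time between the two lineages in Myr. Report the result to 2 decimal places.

P = 118/2464 ≈ 0.04789 and Q = 721/2464 ≈ 0.292614.
Under the Kimura two-parameter model, d = −½ ln(1 − 2P − Q) − ¼ ln(1 − 2Q).
1 − 2P − Q = 0.611606, giving −½ ln(0.611606) = 0.245833.
1 − 2Q = 0.414772, giving −¼ ln(0.414772) = 0.220007.
d = 0.245833 + 0.220007 = 0.465840.
Under a molecular clock d = 2μt, so t = d/(2μ) = 0.465840 / (2 × 0.0088) = 26.47 Myr.

26.47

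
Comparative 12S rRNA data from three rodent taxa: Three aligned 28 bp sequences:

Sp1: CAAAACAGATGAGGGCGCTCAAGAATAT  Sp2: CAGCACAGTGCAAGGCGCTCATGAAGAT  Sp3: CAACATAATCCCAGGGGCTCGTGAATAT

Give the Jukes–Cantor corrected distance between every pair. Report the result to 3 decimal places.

Sp1–Sp2: 8/28 sites differ → p ≈ 0.285714, d = −0.75 ln(1 − 0.380952) = 0.359679 ≈ 0.360.
Sp1–Sp3: 11/28 sites differ → p ≈ 0.392857, d = −0.75 ln(1 − 0.523809) = 0.556452 ≈ 0.556.
Sp2–Sp3: 8/28 sites differ → p ≈ 0.285714, d = −0.75 ln(1 − 0.380952) = 0.359679 ≈ 0.360.

d(Sp1,Sp2) = 0.360, d(Sp1,Sp3) = 0.556, d(Sp2,Sp3) = 0.360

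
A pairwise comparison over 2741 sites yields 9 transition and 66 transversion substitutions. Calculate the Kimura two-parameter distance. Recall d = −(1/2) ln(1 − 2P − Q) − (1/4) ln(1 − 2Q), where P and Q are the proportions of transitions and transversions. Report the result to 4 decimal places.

0.0279

P = 9/2741 ≈ 0.003283 and Q = 66/2741 ≈ 0.024079.
Under the Kimura two-parameter model, d = −½ ln(1 − 2P − Q) − ¼ ln(1 − 2Q).
1 − 2P − Q = 0.969355, giving −½ ln(0.969355) = 0.015562.
1 − 2Q = 0.951842, giving −¼ ln(0.951842) = 0.012339.
d = 0.015562 + 0.012339 = 0.027901.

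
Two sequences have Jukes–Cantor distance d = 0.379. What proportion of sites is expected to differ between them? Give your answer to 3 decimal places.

0.298

p = (3/4)(1 − e^(−4d/3)) = 0.75 × (1 − e^(-0.505333)) = 0.75 × (1 − 0.603305) = 0.297521.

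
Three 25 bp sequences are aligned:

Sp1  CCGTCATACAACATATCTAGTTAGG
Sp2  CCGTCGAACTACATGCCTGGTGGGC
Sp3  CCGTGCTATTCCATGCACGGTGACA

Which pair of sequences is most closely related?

Sp1 and Sp2

Sp1–Sp2: 9/25 differ, p = 0.360, d = 0.490.
Sp1–Sp3: 13/25 differ, p = 0.520, d = 0.886.
Sp2–Sp3: 10/25 differ, p = 0.400, d = 0.572.
The smallest distance is between Sp1 and Sp2.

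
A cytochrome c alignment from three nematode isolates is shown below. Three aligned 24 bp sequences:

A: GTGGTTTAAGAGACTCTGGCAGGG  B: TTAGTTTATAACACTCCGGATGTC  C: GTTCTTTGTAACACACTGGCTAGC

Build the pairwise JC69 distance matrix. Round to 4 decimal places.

A–B: 10/24 sites differ → p ≈ 0.416667, d = −0.75 ln(1 − 0.555556) = 0.608198 ≈ 0.6082.
A–C: 10/24 sites differ → p ≈ 0.416667, d = −0.75 ln(1 − 0.555556) = 0.608198 ≈ 0.6082.
B–C: 9/24 sites differ → p = 0.375, d = −0.75 ln(1 − 0.5) = 0.519860 ≈ 0.5199.

d(A,B) = 0.6082, d(A,C) = 0.6082, d(B,C) = 0.5199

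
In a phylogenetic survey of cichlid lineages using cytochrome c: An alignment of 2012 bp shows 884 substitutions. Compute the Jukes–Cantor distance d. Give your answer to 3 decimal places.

0.661

p = 884/2012 ≈ 0.439364.
d = −(3/4) ln(1 − 4p/3) = −0.75 ln(1 − 0.585819) = −0.75 ln(0.414181)
  = −0.75 × (-0.881452) = 0.661089 substitutions/site.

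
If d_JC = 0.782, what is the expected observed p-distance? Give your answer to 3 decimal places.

0.486

p = (3/4)(1 − e^(−4d/3)) = 0.75 × (1 − e^(-1.042667)) = 0.75 × (1 − 0.352513) = 0.485615.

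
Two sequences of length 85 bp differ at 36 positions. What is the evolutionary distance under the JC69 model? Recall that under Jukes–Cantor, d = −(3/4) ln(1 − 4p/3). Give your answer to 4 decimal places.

p = 36/85 ≈ 0.423529.
d = −(3/4) ln(1 − 4p/3) = −0.75 ln(1 − 0.564705) = −0.75 ln(0.435295)
  = −0.75 × (-0.831731) = 0.623798 substitutions/site.

0.6238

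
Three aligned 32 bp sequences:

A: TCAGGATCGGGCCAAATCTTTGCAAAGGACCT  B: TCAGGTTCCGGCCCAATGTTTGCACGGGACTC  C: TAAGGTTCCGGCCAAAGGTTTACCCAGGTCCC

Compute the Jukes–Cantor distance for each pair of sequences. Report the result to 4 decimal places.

d(A,B) = 0.3041, d(A,C) = 0.4042, d(B,C) = 0.3041

A–B: 8/32 sites differ → p = 0.25, d = −0.75 ln(1 − 0.333333) = 0.304098 ≈ 0.3041.
A–C: 10/32 sites differ → p = 0.3125, d = −0.75 ln(1 − 0.416667) = 0.404248 ≈ 0.4042.
B–C: 8/32 sites differ → p = 0.25, d = −0.75 ln(1 − 0.333333) = 0.304098 ≈ 0.3041.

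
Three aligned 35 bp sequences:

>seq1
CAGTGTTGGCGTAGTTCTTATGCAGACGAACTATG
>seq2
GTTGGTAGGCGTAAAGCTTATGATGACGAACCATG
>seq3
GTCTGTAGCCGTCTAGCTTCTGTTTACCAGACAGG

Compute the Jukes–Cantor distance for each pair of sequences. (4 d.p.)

seq1–seq2: 11/35 sites differ → p ≈ 0.314286, d = −0.75 ln(1 − 0.419048) = 0.407315 ≈ 0.4073.
seq1–seq3: 18/35 sites differ → p ≈ 0.514286, d = −0.75 ln(1 − 0.685715) = 0.868091 ≈ 0.8681.
seq2–seq3: 12/35 sites differ → p ≈ 0.342857, d = −0.75 ln(1 − 0.457143) = 0.458182 ≈ 0.4582.

d(seq1,seq2) = 0.4073, d(seq1,seq3) = 0.8681, d(seq2,seq3) = 0.4582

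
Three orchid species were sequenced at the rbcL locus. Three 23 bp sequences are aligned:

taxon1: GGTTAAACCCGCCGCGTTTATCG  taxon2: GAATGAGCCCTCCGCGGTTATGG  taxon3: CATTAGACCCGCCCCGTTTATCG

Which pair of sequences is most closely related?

taxon1 and taxon3

taxon1–taxon2: 7/23 differ, p = 0.304, d = 0.390.
taxon1–taxon3: 4/23 differ, p = 0.174, d = 0.198.
taxon2–taxon3: 9/23 differ, p = 0.391, d = 0.553.
The smallest distance is between taxon1 and taxon3.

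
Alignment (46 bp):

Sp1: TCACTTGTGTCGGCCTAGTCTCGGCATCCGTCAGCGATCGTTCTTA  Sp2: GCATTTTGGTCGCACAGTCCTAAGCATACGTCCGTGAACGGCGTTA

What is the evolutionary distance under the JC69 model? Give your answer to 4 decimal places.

The sequences differ at 19 of 46 sites, so p = 19/46 ≈ 0.413043.
d = −(3/4) ln(1 − 4p/3) = −0.75 ln(1 − 0.550724) = −0.75 ln(0.449276)
  = −0.75 × (-0.800118) = 0.600089 substitutions/site.

0.6001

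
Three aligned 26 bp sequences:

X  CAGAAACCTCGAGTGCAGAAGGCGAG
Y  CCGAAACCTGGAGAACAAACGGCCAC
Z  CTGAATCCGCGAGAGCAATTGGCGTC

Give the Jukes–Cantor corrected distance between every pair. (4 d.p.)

d(X,Y) = 0.3961, d(X,Z) = 0.4643, d(Y,Z) = 0.4643

X–Y: 8/26 sites differ → p ≈ 0.307692, d = −0.75 ln(1 − 0.410256) = 0.396050 ≈ 0.3961.
X–Z: 9/26 sites differ → p ≈ 0.346154, d = −0.75 ln(1 − 0.461539) = 0.464280 ≈ 0.4643.
Y–Z: 9/26 sites differ → p ≈ 0.346154, d = −0.75 ln(1 − 0.461539) = 0.464280 ≈ 0.4643.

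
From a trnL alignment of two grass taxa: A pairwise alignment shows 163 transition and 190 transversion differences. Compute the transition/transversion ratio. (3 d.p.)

R = 163/190 = 0.857894… ≈ 0.858 (to 3 d.p.).

0.858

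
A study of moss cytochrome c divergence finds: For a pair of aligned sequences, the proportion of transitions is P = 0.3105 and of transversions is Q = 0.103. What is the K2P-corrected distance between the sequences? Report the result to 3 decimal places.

0.701

Under the Kimura two-parameter model, d = −½ ln(1 − 2P − Q) − ¼ ln(1 − 2Q).
1 − 2P − Q = 0.276, giving −½ ln(0.276) = 0.643677.
1 − 2Q = 0.794, giving −¼ ln(0.794) = 0.057668.
d = 0.643677 + 0.057668 = 0.701345.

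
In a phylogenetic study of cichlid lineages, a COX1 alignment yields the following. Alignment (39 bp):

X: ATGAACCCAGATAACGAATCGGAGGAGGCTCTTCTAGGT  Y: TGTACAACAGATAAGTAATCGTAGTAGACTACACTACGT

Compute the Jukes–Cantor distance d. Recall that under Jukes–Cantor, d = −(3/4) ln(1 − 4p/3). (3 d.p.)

The sequences differ at 15 of 39 sites, so p = 15/39 ≈ 0.384615.
d = −(3/4) ln(1 − 4p/3) = −0.75 ln(1 − 0.51282) = −0.75 ln(0.48718)
  = −0.75 × (-0.719122) = 0.539342 substitutions/site.

0.539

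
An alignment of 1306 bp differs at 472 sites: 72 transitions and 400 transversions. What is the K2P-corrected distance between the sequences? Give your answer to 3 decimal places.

0.506

P = 72/1306 ≈ 0.05513 and Q = 400/1306 ≈ 0.306279.
Under the Kimura two-parameter model, d = −½ ln(1 − 2P − Q) − ¼ ln(1 − 2Q).
1 − 2P − Q = 0.583461, giving −½ ln(0.583461) = 0.269389.
1 − 2Q = 0.387442, giving −¼ ln(0.387442) = 0.237047.
d = 0.269389 + 0.237047 = 0.506436.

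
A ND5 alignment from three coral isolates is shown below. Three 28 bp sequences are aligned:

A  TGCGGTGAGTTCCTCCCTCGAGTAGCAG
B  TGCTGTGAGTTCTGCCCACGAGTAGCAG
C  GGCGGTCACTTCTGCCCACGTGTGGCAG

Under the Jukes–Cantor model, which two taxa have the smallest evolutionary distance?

A and B

A–B: 4/28 differ, p = 0.143, d = 0.158.
A–C: 8/28 differ, p = 0.286, d = 0.360.
B–C: 6/28 differ, p = 0.214, d = 0.252.
The smallest distance is between A and B.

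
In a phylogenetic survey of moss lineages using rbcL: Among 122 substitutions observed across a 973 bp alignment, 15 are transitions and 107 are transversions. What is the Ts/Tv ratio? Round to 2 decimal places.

R = 15/107 = 0.140186… ≈ 0.14 (to 2 d.p.).

0.14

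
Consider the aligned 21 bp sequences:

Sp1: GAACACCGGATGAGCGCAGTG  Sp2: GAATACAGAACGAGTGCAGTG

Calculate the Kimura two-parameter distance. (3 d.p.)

0.305

Of 21 sites, 4 differences are transitions and 1 are transversions, so P = 4/21 ≈ 0.190476 and Q = 1/21 ≈ 0.047619.
Under the Kimura two-parameter model, d = −½ ln(1 − 2P − Q) − ¼ ln(1 − 2Q).
1 − 2P − Q = 0.571429, giving −½ ln(0.571429) = 0.279808.
1 − 2Q = 0.904762, giving −¼ ln(0.904762) = 0.025021.
d = 0.279808 + 0.025021 = 0.304829.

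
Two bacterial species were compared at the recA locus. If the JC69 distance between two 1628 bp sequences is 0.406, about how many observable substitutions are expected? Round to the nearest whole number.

510

Invert JC69: p = (3/4)(1 − e^(−4d/3)) = 0.75 × (1 − e^(-0.541333)) = 0.75 × (1 − 0.581972) = 0.313521.
Expected differing sites = pL ≈ 0.313521 × 1628 = 510.412188 ≈ 510.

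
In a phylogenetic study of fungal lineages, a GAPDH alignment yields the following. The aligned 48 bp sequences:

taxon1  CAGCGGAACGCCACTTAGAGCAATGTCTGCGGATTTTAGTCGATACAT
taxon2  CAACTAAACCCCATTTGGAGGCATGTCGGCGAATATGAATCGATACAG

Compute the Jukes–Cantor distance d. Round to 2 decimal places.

0.37

The sequences differ at 14 of 48 sites, so p = 14/48 ≈ 0.291667.
d = −(3/4) ln(1 − 4p/3) = −0.75 ln(1 − 0.388889) = −0.75 ln(0.611111)
  = −0.75 × (-0.492477) = 0.369358 substitutions/site.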